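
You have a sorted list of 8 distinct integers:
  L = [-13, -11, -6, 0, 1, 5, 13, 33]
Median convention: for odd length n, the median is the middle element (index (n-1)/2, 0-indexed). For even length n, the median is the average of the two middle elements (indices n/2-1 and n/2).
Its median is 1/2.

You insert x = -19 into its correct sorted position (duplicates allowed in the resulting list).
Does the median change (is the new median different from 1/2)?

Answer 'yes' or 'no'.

Answer: yes

Derivation:
Old median = 1/2
Insert x = -19
New median = 0
Changed? yes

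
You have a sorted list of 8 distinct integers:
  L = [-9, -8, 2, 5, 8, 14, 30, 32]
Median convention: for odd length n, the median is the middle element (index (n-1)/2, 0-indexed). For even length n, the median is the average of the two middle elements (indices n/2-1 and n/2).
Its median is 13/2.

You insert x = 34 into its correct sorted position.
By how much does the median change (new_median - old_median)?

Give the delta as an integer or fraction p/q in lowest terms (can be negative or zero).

Answer: 3/2

Derivation:
Old median = 13/2
After inserting x = 34: new sorted = [-9, -8, 2, 5, 8, 14, 30, 32, 34]
New median = 8
Delta = 8 - 13/2 = 3/2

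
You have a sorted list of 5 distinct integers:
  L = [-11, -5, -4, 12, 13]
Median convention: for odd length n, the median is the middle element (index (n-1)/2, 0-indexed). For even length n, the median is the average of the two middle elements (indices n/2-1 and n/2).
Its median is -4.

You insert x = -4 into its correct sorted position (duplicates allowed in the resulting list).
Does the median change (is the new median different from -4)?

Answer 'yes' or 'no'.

Old median = -4
Insert x = -4
New median = -4
Changed? no

Answer: no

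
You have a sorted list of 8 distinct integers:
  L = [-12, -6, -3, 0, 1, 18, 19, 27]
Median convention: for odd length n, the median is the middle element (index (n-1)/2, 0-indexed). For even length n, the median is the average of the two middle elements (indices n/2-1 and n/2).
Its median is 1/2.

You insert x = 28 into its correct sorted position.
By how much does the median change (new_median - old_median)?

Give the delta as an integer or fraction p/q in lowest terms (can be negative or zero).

Answer: 1/2

Derivation:
Old median = 1/2
After inserting x = 28: new sorted = [-12, -6, -3, 0, 1, 18, 19, 27, 28]
New median = 1
Delta = 1 - 1/2 = 1/2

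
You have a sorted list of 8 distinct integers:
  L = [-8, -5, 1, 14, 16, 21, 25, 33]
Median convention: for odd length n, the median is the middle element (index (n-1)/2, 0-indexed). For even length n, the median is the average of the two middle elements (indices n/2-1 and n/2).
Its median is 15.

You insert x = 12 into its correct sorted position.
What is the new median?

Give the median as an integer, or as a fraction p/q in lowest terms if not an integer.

Answer: 14

Derivation:
Old list (sorted, length 8): [-8, -5, 1, 14, 16, 21, 25, 33]
Old median = 15
Insert x = 12
Old length even (8). Middle pair: indices 3,4 = 14,16.
New length odd (9). New median = single middle element.
x = 12: 3 elements are < x, 5 elements are > x.
New sorted list: [-8, -5, 1, 12, 14, 16, 21, 25, 33]
New median = 14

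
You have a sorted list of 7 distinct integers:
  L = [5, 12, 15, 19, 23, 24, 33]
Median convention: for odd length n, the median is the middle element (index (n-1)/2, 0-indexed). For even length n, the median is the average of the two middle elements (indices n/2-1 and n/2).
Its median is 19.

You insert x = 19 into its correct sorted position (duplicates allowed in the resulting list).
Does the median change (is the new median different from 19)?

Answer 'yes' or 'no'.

Answer: no

Derivation:
Old median = 19
Insert x = 19
New median = 19
Changed? no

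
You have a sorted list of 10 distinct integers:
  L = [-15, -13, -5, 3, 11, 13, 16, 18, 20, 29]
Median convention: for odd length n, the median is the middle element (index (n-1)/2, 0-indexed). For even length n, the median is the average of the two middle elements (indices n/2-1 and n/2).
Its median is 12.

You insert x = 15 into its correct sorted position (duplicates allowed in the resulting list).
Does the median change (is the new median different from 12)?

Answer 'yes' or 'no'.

Answer: yes

Derivation:
Old median = 12
Insert x = 15
New median = 13
Changed? yes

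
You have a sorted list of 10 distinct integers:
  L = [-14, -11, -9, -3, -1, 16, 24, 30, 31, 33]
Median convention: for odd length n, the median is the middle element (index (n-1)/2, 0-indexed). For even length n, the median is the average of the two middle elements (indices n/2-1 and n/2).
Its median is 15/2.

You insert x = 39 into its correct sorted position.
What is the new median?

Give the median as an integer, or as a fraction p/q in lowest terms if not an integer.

Answer: 16

Derivation:
Old list (sorted, length 10): [-14, -11, -9, -3, -1, 16, 24, 30, 31, 33]
Old median = 15/2
Insert x = 39
Old length even (10). Middle pair: indices 4,5 = -1,16.
New length odd (11). New median = single middle element.
x = 39: 10 elements are < x, 0 elements are > x.
New sorted list: [-14, -11, -9, -3, -1, 16, 24, 30, 31, 33, 39]
New median = 16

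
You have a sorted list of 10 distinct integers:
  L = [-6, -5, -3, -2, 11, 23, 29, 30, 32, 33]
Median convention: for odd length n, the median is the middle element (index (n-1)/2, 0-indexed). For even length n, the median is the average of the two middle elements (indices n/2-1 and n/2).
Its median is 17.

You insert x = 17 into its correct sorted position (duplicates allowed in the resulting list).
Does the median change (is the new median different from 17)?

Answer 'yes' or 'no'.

Answer: no

Derivation:
Old median = 17
Insert x = 17
New median = 17
Changed? no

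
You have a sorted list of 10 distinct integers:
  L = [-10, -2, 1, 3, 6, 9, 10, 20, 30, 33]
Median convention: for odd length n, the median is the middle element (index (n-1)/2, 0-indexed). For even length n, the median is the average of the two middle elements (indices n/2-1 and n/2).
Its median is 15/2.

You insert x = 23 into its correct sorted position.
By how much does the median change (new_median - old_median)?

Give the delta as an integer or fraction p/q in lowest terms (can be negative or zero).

Old median = 15/2
After inserting x = 23: new sorted = [-10, -2, 1, 3, 6, 9, 10, 20, 23, 30, 33]
New median = 9
Delta = 9 - 15/2 = 3/2

Answer: 3/2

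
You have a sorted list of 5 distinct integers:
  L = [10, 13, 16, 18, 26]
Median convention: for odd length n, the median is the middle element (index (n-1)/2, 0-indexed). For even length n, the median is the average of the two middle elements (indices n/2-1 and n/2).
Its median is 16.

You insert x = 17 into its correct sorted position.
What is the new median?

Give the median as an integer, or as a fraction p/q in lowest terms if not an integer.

Answer: 33/2

Derivation:
Old list (sorted, length 5): [10, 13, 16, 18, 26]
Old median = 16
Insert x = 17
Old length odd (5). Middle was index 2 = 16.
New length even (6). New median = avg of two middle elements.
x = 17: 3 elements are < x, 2 elements are > x.
New sorted list: [10, 13, 16, 17, 18, 26]
New median = 33/2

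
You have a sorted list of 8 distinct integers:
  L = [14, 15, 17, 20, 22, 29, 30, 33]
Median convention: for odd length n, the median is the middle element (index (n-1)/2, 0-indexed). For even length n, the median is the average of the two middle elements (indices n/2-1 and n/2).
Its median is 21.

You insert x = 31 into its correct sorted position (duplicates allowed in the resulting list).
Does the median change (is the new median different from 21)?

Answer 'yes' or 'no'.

Answer: yes

Derivation:
Old median = 21
Insert x = 31
New median = 22
Changed? yes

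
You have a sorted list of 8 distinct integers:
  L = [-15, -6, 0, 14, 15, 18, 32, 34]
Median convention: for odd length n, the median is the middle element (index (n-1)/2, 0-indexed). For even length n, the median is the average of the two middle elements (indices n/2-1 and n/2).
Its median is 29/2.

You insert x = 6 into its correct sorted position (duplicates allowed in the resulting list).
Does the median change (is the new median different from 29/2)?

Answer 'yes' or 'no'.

Answer: yes

Derivation:
Old median = 29/2
Insert x = 6
New median = 14
Changed? yes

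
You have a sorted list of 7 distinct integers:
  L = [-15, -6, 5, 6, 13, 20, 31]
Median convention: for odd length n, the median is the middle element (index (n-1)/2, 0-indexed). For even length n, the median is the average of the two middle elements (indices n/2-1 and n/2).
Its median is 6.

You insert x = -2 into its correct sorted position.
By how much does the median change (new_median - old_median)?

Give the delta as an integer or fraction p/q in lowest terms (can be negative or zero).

Answer: -1/2

Derivation:
Old median = 6
After inserting x = -2: new sorted = [-15, -6, -2, 5, 6, 13, 20, 31]
New median = 11/2
Delta = 11/2 - 6 = -1/2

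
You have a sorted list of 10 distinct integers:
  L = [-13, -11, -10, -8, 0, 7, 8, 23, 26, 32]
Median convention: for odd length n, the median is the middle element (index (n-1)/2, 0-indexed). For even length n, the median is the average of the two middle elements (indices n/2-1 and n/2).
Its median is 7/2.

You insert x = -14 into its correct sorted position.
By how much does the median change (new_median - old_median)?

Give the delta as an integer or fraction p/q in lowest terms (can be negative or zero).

Old median = 7/2
After inserting x = -14: new sorted = [-14, -13, -11, -10, -8, 0, 7, 8, 23, 26, 32]
New median = 0
Delta = 0 - 7/2 = -7/2

Answer: -7/2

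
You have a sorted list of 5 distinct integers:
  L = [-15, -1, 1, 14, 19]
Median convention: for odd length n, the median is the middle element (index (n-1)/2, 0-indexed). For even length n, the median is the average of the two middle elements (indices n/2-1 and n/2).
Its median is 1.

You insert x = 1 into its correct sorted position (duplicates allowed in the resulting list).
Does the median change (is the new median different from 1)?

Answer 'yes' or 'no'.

Old median = 1
Insert x = 1
New median = 1
Changed? no

Answer: no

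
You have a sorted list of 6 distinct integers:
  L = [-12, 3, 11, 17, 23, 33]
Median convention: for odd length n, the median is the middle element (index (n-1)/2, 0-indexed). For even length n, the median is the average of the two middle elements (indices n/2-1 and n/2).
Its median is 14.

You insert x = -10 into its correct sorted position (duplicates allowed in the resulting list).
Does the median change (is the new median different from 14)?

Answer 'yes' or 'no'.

Old median = 14
Insert x = -10
New median = 11
Changed? yes

Answer: yes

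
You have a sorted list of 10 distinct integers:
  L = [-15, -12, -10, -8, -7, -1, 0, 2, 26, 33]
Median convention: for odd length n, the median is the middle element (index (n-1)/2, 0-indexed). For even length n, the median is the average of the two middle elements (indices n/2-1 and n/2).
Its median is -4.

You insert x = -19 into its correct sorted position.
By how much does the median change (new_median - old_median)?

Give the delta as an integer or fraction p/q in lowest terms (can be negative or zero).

Old median = -4
After inserting x = -19: new sorted = [-19, -15, -12, -10, -8, -7, -1, 0, 2, 26, 33]
New median = -7
Delta = -7 - -4 = -3

Answer: -3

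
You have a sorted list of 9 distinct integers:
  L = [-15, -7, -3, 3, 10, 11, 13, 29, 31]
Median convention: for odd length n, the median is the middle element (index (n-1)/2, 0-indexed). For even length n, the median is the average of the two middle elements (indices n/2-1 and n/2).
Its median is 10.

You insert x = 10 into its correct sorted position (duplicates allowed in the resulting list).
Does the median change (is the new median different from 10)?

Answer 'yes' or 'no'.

Old median = 10
Insert x = 10
New median = 10
Changed? no

Answer: no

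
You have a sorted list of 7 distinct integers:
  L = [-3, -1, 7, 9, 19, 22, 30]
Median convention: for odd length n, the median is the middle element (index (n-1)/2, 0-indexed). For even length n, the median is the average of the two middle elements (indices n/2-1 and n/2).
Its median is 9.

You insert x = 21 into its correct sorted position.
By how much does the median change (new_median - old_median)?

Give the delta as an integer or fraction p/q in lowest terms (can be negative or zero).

Answer: 5

Derivation:
Old median = 9
After inserting x = 21: new sorted = [-3, -1, 7, 9, 19, 21, 22, 30]
New median = 14
Delta = 14 - 9 = 5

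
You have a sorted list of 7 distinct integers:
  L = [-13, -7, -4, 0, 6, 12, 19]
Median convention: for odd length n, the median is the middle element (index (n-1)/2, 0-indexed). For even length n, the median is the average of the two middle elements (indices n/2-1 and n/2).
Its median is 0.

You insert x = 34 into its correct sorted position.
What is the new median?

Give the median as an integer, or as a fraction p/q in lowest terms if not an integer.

Answer: 3

Derivation:
Old list (sorted, length 7): [-13, -7, -4, 0, 6, 12, 19]
Old median = 0
Insert x = 34
Old length odd (7). Middle was index 3 = 0.
New length even (8). New median = avg of two middle elements.
x = 34: 7 elements are < x, 0 elements are > x.
New sorted list: [-13, -7, -4, 0, 6, 12, 19, 34]
New median = 3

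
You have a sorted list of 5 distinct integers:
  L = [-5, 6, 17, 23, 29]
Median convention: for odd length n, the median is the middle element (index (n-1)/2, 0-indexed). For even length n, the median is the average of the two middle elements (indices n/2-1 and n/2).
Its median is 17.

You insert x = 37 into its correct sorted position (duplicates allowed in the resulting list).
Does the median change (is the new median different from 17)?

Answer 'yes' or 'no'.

Answer: yes

Derivation:
Old median = 17
Insert x = 37
New median = 20
Changed? yes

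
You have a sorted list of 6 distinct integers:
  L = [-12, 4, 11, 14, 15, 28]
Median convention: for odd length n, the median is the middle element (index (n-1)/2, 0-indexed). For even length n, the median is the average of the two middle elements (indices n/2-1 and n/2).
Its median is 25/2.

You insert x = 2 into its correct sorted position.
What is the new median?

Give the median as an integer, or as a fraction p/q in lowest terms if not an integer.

Answer: 11

Derivation:
Old list (sorted, length 6): [-12, 4, 11, 14, 15, 28]
Old median = 25/2
Insert x = 2
Old length even (6). Middle pair: indices 2,3 = 11,14.
New length odd (7). New median = single middle element.
x = 2: 1 elements are < x, 5 elements are > x.
New sorted list: [-12, 2, 4, 11, 14, 15, 28]
New median = 11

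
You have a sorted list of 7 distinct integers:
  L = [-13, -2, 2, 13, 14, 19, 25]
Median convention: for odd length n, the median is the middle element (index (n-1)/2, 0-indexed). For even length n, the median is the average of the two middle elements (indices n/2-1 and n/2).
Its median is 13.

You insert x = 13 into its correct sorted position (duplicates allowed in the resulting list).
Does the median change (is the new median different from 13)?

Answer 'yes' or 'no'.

Old median = 13
Insert x = 13
New median = 13
Changed? no

Answer: no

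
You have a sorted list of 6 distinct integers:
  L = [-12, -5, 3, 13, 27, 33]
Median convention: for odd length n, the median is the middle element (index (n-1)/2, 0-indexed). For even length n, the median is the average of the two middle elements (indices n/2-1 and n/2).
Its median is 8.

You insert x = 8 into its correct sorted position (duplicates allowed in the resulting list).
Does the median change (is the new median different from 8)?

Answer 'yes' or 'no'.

Answer: no

Derivation:
Old median = 8
Insert x = 8
New median = 8
Changed? no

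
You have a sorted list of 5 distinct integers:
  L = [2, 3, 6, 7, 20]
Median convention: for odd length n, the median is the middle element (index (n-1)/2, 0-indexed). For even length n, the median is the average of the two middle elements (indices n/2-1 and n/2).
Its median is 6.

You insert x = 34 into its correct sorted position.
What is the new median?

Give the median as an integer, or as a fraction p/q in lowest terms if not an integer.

Answer: 13/2

Derivation:
Old list (sorted, length 5): [2, 3, 6, 7, 20]
Old median = 6
Insert x = 34
Old length odd (5). Middle was index 2 = 6.
New length even (6). New median = avg of two middle elements.
x = 34: 5 elements are < x, 0 elements are > x.
New sorted list: [2, 3, 6, 7, 20, 34]
New median = 13/2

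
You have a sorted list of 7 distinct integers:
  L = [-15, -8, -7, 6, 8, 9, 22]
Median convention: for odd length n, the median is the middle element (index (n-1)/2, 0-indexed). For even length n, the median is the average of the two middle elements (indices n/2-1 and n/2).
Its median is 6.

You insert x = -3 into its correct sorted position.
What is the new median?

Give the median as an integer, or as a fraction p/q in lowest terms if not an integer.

Answer: 3/2

Derivation:
Old list (sorted, length 7): [-15, -8, -7, 6, 8, 9, 22]
Old median = 6
Insert x = -3
Old length odd (7). Middle was index 3 = 6.
New length even (8). New median = avg of two middle elements.
x = -3: 3 elements are < x, 4 elements are > x.
New sorted list: [-15, -8, -7, -3, 6, 8, 9, 22]
New median = 3/2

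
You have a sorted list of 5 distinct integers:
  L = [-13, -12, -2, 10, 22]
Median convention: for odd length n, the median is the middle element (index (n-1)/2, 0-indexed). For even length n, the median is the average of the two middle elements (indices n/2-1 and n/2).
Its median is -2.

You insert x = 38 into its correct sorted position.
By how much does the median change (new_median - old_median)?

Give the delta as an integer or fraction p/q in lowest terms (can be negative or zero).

Answer: 6

Derivation:
Old median = -2
After inserting x = 38: new sorted = [-13, -12, -2, 10, 22, 38]
New median = 4
Delta = 4 - -2 = 6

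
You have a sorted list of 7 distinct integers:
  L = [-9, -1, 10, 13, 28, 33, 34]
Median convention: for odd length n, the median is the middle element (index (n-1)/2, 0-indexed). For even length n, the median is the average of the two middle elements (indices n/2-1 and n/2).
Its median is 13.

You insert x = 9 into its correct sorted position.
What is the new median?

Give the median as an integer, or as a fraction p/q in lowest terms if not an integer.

Old list (sorted, length 7): [-9, -1, 10, 13, 28, 33, 34]
Old median = 13
Insert x = 9
Old length odd (7). Middle was index 3 = 13.
New length even (8). New median = avg of two middle elements.
x = 9: 2 elements are < x, 5 elements are > x.
New sorted list: [-9, -1, 9, 10, 13, 28, 33, 34]
New median = 23/2

Answer: 23/2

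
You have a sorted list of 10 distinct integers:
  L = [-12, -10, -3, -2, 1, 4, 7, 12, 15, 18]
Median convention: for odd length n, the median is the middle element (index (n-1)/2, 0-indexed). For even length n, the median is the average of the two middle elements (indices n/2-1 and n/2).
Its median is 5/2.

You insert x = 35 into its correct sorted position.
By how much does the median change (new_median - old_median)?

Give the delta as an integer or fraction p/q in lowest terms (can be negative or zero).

Answer: 3/2

Derivation:
Old median = 5/2
After inserting x = 35: new sorted = [-12, -10, -3, -2, 1, 4, 7, 12, 15, 18, 35]
New median = 4
Delta = 4 - 5/2 = 3/2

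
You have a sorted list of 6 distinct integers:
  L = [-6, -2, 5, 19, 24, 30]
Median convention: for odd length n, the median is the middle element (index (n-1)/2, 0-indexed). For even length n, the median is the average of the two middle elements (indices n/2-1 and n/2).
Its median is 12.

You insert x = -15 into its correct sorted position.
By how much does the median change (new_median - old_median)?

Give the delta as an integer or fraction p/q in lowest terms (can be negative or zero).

Old median = 12
After inserting x = -15: new sorted = [-15, -6, -2, 5, 19, 24, 30]
New median = 5
Delta = 5 - 12 = -7

Answer: -7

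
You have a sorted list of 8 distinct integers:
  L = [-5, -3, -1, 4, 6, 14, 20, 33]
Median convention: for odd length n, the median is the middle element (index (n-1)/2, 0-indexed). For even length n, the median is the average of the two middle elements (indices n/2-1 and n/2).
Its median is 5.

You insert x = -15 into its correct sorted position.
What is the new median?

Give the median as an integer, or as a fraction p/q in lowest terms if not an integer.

Old list (sorted, length 8): [-5, -3, -1, 4, 6, 14, 20, 33]
Old median = 5
Insert x = -15
Old length even (8). Middle pair: indices 3,4 = 4,6.
New length odd (9). New median = single middle element.
x = -15: 0 elements are < x, 8 elements are > x.
New sorted list: [-15, -5, -3, -1, 4, 6, 14, 20, 33]
New median = 4

Answer: 4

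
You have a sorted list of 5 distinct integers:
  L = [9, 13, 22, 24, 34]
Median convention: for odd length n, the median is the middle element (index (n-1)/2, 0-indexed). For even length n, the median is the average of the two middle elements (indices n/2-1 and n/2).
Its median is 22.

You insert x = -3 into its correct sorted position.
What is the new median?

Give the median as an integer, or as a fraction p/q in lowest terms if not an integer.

Answer: 35/2

Derivation:
Old list (sorted, length 5): [9, 13, 22, 24, 34]
Old median = 22
Insert x = -3
Old length odd (5). Middle was index 2 = 22.
New length even (6). New median = avg of two middle elements.
x = -3: 0 elements are < x, 5 elements are > x.
New sorted list: [-3, 9, 13, 22, 24, 34]
New median = 35/2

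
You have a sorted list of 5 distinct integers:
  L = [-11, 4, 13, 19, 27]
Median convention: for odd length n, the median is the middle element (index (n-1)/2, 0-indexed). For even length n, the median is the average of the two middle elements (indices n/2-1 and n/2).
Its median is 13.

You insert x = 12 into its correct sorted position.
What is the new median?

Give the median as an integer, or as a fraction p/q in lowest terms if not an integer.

Answer: 25/2

Derivation:
Old list (sorted, length 5): [-11, 4, 13, 19, 27]
Old median = 13
Insert x = 12
Old length odd (5). Middle was index 2 = 13.
New length even (6). New median = avg of two middle elements.
x = 12: 2 elements are < x, 3 elements are > x.
New sorted list: [-11, 4, 12, 13, 19, 27]
New median = 25/2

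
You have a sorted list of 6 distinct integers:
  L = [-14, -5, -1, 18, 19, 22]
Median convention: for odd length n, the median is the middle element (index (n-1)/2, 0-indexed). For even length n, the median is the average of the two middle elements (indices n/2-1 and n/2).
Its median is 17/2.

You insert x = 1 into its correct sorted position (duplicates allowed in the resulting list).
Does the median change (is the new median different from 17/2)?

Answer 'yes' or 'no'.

Answer: yes

Derivation:
Old median = 17/2
Insert x = 1
New median = 1
Changed? yes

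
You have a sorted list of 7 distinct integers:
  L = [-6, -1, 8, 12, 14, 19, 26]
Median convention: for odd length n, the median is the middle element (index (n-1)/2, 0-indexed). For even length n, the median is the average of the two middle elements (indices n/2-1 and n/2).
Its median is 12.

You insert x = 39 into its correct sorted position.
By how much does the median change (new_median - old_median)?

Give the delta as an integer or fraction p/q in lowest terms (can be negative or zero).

Old median = 12
After inserting x = 39: new sorted = [-6, -1, 8, 12, 14, 19, 26, 39]
New median = 13
Delta = 13 - 12 = 1

Answer: 1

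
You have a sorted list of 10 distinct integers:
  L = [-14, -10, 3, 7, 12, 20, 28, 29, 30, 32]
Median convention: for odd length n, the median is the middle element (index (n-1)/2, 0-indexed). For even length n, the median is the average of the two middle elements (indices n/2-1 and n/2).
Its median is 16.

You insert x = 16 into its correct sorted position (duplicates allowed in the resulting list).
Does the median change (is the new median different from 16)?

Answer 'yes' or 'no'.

Answer: no

Derivation:
Old median = 16
Insert x = 16
New median = 16
Changed? no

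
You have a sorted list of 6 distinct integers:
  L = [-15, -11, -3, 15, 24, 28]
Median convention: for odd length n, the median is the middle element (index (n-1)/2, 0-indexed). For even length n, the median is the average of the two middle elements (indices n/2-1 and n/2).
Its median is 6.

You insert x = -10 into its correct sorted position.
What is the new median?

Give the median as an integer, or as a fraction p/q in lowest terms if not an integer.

Old list (sorted, length 6): [-15, -11, -3, 15, 24, 28]
Old median = 6
Insert x = -10
Old length even (6). Middle pair: indices 2,3 = -3,15.
New length odd (7). New median = single middle element.
x = -10: 2 elements are < x, 4 elements are > x.
New sorted list: [-15, -11, -10, -3, 15, 24, 28]
New median = -3

Answer: -3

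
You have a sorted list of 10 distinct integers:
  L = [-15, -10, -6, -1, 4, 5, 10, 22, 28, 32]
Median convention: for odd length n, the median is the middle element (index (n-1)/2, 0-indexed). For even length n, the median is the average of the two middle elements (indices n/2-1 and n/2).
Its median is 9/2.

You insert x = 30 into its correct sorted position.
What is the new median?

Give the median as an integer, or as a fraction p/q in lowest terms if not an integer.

Answer: 5

Derivation:
Old list (sorted, length 10): [-15, -10, -6, -1, 4, 5, 10, 22, 28, 32]
Old median = 9/2
Insert x = 30
Old length even (10). Middle pair: indices 4,5 = 4,5.
New length odd (11). New median = single middle element.
x = 30: 9 elements are < x, 1 elements are > x.
New sorted list: [-15, -10, -6, -1, 4, 5, 10, 22, 28, 30, 32]
New median = 5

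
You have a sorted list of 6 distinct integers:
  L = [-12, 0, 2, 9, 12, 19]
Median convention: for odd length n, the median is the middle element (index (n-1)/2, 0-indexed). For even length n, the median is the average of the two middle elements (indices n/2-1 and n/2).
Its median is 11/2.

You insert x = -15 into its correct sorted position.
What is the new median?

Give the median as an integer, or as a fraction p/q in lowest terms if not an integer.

Old list (sorted, length 6): [-12, 0, 2, 9, 12, 19]
Old median = 11/2
Insert x = -15
Old length even (6). Middle pair: indices 2,3 = 2,9.
New length odd (7). New median = single middle element.
x = -15: 0 elements are < x, 6 elements are > x.
New sorted list: [-15, -12, 0, 2, 9, 12, 19]
New median = 2

Answer: 2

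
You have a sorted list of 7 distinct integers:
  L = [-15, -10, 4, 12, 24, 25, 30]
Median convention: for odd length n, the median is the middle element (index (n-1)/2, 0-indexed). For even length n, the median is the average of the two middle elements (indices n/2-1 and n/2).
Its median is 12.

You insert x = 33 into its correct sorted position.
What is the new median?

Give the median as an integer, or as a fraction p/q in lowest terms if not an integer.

Old list (sorted, length 7): [-15, -10, 4, 12, 24, 25, 30]
Old median = 12
Insert x = 33
Old length odd (7). Middle was index 3 = 12.
New length even (8). New median = avg of two middle elements.
x = 33: 7 elements are < x, 0 elements are > x.
New sorted list: [-15, -10, 4, 12, 24, 25, 30, 33]
New median = 18

Answer: 18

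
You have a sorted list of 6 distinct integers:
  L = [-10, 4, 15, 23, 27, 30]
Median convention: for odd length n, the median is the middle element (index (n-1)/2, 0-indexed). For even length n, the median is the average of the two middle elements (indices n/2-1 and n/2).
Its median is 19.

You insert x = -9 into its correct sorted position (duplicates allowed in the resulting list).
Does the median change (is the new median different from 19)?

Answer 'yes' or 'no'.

Answer: yes

Derivation:
Old median = 19
Insert x = -9
New median = 15
Changed? yes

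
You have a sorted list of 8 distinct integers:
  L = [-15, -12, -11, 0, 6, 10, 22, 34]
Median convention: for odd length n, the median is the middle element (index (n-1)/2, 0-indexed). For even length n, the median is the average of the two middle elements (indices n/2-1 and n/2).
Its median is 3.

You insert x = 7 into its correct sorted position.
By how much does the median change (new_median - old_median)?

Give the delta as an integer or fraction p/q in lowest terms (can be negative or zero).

Old median = 3
After inserting x = 7: new sorted = [-15, -12, -11, 0, 6, 7, 10, 22, 34]
New median = 6
Delta = 6 - 3 = 3

Answer: 3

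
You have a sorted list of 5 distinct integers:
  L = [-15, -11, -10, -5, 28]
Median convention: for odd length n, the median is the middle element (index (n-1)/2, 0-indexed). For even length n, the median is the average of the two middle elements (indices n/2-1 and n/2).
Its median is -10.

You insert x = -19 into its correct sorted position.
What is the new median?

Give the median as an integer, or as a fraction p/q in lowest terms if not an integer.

Old list (sorted, length 5): [-15, -11, -10, -5, 28]
Old median = -10
Insert x = -19
Old length odd (5). Middle was index 2 = -10.
New length even (6). New median = avg of two middle elements.
x = -19: 0 elements are < x, 5 elements are > x.
New sorted list: [-19, -15, -11, -10, -5, 28]
New median = -21/2

Answer: -21/2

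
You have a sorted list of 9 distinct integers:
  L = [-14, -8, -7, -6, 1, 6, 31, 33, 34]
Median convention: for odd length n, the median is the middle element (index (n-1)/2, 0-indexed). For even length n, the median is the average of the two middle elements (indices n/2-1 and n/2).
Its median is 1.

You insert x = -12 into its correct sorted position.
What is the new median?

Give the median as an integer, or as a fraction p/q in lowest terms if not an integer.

Answer: -5/2

Derivation:
Old list (sorted, length 9): [-14, -8, -7, -6, 1, 6, 31, 33, 34]
Old median = 1
Insert x = -12
Old length odd (9). Middle was index 4 = 1.
New length even (10). New median = avg of two middle elements.
x = -12: 1 elements are < x, 8 elements are > x.
New sorted list: [-14, -12, -8, -7, -6, 1, 6, 31, 33, 34]
New median = -5/2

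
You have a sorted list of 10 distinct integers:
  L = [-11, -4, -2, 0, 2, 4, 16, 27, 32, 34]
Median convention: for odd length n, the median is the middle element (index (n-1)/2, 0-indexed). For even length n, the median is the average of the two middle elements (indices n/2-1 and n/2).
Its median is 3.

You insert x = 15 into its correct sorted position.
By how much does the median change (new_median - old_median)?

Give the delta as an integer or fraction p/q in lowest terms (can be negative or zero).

Old median = 3
After inserting x = 15: new sorted = [-11, -4, -2, 0, 2, 4, 15, 16, 27, 32, 34]
New median = 4
Delta = 4 - 3 = 1

Answer: 1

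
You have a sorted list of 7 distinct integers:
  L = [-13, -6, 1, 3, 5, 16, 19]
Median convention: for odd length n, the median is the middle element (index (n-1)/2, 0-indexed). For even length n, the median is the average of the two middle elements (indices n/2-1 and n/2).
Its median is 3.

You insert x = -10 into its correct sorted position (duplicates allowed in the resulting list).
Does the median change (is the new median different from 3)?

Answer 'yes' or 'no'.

Answer: yes

Derivation:
Old median = 3
Insert x = -10
New median = 2
Changed? yes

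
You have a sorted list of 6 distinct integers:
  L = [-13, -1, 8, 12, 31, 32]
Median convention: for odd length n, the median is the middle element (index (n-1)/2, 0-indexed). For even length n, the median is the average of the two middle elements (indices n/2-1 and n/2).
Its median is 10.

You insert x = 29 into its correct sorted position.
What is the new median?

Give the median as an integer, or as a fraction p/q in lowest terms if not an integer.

Old list (sorted, length 6): [-13, -1, 8, 12, 31, 32]
Old median = 10
Insert x = 29
Old length even (6). Middle pair: indices 2,3 = 8,12.
New length odd (7). New median = single middle element.
x = 29: 4 elements are < x, 2 elements are > x.
New sorted list: [-13, -1, 8, 12, 29, 31, 32]
New median = 12

Answer: 12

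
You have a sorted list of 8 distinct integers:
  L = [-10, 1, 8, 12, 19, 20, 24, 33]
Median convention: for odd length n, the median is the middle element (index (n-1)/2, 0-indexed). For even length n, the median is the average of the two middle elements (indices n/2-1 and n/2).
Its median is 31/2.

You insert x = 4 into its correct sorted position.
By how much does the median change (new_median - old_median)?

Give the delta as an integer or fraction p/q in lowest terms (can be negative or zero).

Old median = 31/2
After inserting x = 4: new sorted = [-10, 1, 4, 8, 12, 19, 20, 24, 33]
New median = 12
Delta = 12 - 31/2 = -7/2

Answer: -7/2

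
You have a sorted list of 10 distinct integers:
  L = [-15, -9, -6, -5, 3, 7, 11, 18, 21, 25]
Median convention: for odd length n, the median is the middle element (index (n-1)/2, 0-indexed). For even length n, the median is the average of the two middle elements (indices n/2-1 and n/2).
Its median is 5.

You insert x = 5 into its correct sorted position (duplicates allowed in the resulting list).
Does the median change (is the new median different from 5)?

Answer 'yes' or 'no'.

Old median = 5
Insert x = 5
New median = 5
Changed? no

Answer: no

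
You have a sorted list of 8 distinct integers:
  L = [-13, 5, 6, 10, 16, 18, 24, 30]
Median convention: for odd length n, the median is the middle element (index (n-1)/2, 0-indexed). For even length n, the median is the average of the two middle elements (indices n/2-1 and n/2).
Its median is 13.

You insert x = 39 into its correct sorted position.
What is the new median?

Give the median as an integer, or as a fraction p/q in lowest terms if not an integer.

Answer: 16

Derivation:
Old list (sorted, length 8): [-13, 5, 6, 10, 16, 18, 24, 30]
Old median = 13
Insert x = 39
Old length even (8). Middle pair: indices 3,4 = 10,16.
New length odd (9). New median = single middle element.
x = 39: 8 elements are < x, 0 elements are > x.
New sorted list: [-13, 5, 6, 10, 16, 18, 24, 30, 39]
New median = 16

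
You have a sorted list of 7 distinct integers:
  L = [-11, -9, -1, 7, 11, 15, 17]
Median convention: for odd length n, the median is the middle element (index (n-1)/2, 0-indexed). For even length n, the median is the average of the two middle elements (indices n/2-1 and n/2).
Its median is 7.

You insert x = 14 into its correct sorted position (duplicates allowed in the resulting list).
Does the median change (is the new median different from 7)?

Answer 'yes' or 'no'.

Old median = 7
Insert x = 14
New median = 9
Changed? yes

Answer: yes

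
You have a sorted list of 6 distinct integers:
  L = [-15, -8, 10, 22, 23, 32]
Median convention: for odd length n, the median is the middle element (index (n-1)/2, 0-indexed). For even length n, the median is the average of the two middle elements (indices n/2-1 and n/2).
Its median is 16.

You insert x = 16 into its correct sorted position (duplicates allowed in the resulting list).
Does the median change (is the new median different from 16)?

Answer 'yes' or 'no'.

Old median = 16
Insert x = 16
New median = 16
Changed? no

Answer: no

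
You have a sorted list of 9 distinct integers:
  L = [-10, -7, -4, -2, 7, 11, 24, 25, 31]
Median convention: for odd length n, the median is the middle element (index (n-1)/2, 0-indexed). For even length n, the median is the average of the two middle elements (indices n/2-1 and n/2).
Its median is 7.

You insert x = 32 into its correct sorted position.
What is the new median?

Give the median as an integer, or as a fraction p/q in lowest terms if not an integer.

Old list (sorted, length 9): [-10, -7, -4, -2, 7, 11, 24, 25, 31]
Old median = 7
Insert x = 32
Old length odd (9). Middle was index 4 = 7.
New length even (10). New median = avg of two middle elements.
x = 32: 9 elements are < x, 0 elements are > x.
New sorted list: [-10, -7, -4, -2, 7, 11, 24, 25, 31, 32]
New median = 9

Answer: 9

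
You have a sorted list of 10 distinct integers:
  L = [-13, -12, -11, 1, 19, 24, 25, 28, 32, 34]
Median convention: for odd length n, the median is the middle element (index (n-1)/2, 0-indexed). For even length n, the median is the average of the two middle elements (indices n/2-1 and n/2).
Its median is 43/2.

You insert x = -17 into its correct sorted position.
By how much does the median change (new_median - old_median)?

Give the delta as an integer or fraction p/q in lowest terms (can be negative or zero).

Old median = 43/2
After inserting x = -17: new sorted = [-17, -13, -12, -11, 1, 19, 24, 25, 28, 32, 34]
New median = 19
Delta = 19 - 43/2 = -5/2

Answer: -5/2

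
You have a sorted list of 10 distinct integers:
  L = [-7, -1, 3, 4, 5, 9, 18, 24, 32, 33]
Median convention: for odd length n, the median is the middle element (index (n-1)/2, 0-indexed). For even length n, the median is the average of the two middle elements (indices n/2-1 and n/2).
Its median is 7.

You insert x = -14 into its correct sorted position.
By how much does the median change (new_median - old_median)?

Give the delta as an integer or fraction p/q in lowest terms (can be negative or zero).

Old median = 7
After inserting x = -14: new sorted = [-14, -7, -1, 3, 4, 5, 9, 18, 24, 32, 33]
New median = 5
Delta = 5 - 7 = -2

Answer: -2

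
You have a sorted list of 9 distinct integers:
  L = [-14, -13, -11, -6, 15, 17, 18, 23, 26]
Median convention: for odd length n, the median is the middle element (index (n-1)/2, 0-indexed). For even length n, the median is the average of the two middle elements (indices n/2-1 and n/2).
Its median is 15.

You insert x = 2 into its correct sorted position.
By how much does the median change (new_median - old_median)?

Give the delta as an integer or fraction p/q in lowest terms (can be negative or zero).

Old median = 15
After inserting x = 2: new sorted = [-14, -13, -11, -6, 2, 15, 17, 18, 23, 26]
New median = 17/2
Delta = 17/2 - 15 = -13/2

Answer: -13/2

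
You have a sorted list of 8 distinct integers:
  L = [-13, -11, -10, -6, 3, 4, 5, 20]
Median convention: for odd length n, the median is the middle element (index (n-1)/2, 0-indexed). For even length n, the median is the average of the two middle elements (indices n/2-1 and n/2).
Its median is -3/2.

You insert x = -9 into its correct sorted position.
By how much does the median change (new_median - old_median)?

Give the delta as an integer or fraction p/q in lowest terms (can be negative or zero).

Answer: -9/2

Derivation:
Old median = -3/2
After inserting x = -9: new sorted = [-13, -11, -10, -9, -6, 3, 4, 5, 20]
New median = -6
Delta = -6 - -3/2 = -9/2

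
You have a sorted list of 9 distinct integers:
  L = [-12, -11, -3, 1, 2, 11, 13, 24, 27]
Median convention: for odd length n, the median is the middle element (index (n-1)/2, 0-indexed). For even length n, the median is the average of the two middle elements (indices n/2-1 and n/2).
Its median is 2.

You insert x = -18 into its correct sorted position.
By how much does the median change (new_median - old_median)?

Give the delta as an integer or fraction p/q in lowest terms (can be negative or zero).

Answer: -1/2

Derivation:
Old median = 2
After inserting x = -18: new sorted = [-18, -12, -11, -3, 1, 2, 11, 13, 24, 27]
New median = 3/2
Delta = 3/2 - 2 = -1/2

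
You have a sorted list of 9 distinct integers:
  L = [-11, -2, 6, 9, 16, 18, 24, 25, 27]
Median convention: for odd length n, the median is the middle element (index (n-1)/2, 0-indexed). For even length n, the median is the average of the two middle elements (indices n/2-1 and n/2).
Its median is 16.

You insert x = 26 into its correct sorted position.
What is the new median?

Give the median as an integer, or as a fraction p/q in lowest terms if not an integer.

Old list (sorted, length 9): [-11, -2, 6, 9, 16, 18, 24, 25, 27]
Old median = 16
Insert x = 26
Old length odd (9). Middle was index 4 = 16.
New length even (10). New median = avg of two middle elements.
x = 26: 8 elements are < x, 1 elements are > x.
New sorted list: [-11, -2, 6, 9, 16, 18, 24, 25, 26, 27]
New median = 17

Answer: 17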